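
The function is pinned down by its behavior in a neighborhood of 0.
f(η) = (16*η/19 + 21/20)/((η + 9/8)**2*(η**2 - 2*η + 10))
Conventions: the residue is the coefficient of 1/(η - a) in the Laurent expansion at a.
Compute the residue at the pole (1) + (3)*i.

The residue is (-2299264/71081375) - (4616056/213244125)*i.

The factor η**2 - 2*η + 10 splits as (η - a)(η - a') with a = (1) + (3)*i, a' = (1) - (3)*i. At the order-1 pole a set g(η) = (η - a)*f(η) = [(16*η/19 + 21/20)/(η + 9/8)**2] / (η - a').
Simple pole: residue = g(a) at a = (1) + (3)*i, which is (-2299264/71081375) - (4616056/213244125)*i.


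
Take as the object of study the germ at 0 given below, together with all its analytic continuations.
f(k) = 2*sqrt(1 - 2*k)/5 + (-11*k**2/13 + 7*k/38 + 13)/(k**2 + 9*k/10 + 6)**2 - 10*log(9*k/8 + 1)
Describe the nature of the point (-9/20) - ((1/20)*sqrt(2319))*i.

The point is a pole of order 2.

The denominator factor k**2 + 9*k/10 + 6 vanishes at (-9/20) - ((1/20)*sqrt(2319))*i and appears to the power 2; the numerator there equals (108997/6175) - ((292/6175)*sqrt(2319))*i, nonzero, and no other factor vanishes.
The branch terms are analytic at this point.
Hence a pole whose order is the multiplicity, 2.


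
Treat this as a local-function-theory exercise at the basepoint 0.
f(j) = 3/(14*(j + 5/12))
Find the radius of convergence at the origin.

Denominator factor (j + 5/12): pole of order 1 at -5/12, modulus 5/12.
The radius of convergence is the smallest modulus among the singular points: 5/12.

The radius of convergence is 5/12.


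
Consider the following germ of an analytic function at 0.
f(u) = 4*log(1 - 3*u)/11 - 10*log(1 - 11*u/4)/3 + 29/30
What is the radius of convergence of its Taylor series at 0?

The radius of convergence is 1/3.

Branch term (4/11)*log(1 - u/(1/3)): its argument vanishes at u = 1/3, a logarithmic branch point, modulus 1/3.
Branch term (-10/3)*log(1 - u/(4/11)): its argument vanishes at u = 4/11, a logarithmic branch point, modulus 4/11.
The radius of convergence is the smallest modulus among the singular points: 1/3.


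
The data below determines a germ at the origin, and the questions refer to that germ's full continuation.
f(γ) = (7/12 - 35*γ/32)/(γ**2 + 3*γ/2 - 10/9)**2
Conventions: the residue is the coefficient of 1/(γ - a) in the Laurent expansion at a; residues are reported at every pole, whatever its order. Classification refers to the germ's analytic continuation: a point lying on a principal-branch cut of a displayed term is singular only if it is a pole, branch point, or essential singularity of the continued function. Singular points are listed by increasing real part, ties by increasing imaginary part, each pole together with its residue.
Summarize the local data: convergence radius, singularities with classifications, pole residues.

Denominator factor (γ**2 + 3*γ/2 - 10/9)^2: discriminant 241/36, real irrational roots -3/4 + (1/12)*sqrt(241) and -3/4 - (1/12)*sqrt(241); poles of order 2, moduli -3/4 + (1/12)*sqrt(241) and 3/4 + (1/12)*sqrt(241).
The radius of convergence is the smallest modulus among the singular points: -3/4 + (1/12)*sqrt(241).
The factor γ**2 + 3*γ/2 - 10/9 splits as (γ - a)(γ - a') with a = -3/4 - (1/12)*sqrt(241), a' = -3/4 + (1/12)*sqrt(241). At the order-2 pole a set g(γ) = (γ - a)^2*f(γ) = [7/12 - 35*γ/32] / (γ - a')^2.
Order-2 pole: residue = g'(a); g'(-3/4 - (1/12)*sqrt(241)) = (4851/464648)*sqrt(241), so the residue is (4851/464648)*sqrt(241).
The factor γ**2 + 3*γ/2 - 10/9 splits as (γ - a)(γ - a') with a = -3/4 + (1/12)*sqrt(241), a' = -3/4 - (1/12)*sqrt(241). At the order-2 pole a set g(γ) = (γ - a)^2*f(γ) = [7/12 - 35*γ/32] / (γ - a')^2.
Order-2 pole: residue = g'(a); g'(-3/4 + (1/12)*sqrt(241)) = -(4851/464648)*sqrt(241), so the residue is -(4851/464648)*sqrt(241).
List the singular points by increasing real part (a conjugate pair: the negative imaginary part first).

Radius of convergence at 0: -3/4 + (1/12)*sqrt(241).
At -3/4 - (1/12)*sqrt(241): a pole of order 2; residue (4851/464648)*sqrt(241).
At -3/4 + (1/12)*sqrt(241): a pole of order 2; residue -(4851/464648)*sqrt(241).


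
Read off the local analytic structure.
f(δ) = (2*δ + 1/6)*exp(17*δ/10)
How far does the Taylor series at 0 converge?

The factor exp(17*δ/10) is entire and contributes no finite singular point.
The polynomial part has no poles.
No finite singular points: the Taylor series at 0 converges everywhere.

The radius of convergence is infinite.


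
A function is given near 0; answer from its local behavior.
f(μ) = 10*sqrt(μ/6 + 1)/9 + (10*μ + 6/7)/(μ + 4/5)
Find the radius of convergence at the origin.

Denominator factor (μ + 4/5): pole of order 1 at -4/5, modulus 4/5.
Branch term (10/9)*sqrt(1 - μ/(-6)): its argument vanishes at μ = -6, a square-root branch point, modulus 6.
The radius of convergence is the smallest modulus among the singular points: 4/5.

The radius of convergence is 4/5.


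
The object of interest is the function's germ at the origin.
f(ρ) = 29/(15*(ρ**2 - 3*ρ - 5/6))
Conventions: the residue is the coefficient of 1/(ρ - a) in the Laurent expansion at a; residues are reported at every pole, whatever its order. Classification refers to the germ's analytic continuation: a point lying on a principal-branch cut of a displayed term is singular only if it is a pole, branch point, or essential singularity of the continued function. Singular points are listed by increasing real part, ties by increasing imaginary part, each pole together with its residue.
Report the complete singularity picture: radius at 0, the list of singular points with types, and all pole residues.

Radius of convergence at 0: -3/2 + (1/6)*sqrt(111).
At 3/2 - (1/6)*sqrt(111): a pole of order 1; residue -(29/555)*sqrt(111).
At 3/2 + (1/6)*sqrt(111): a pole of order 1; residue (29/555)*sqrt(111).

Denominator factor (ρ**2 - 3*ρ - 5/6): discriminant 37/3, real irrational roots 3/2 + (1/6)*sqrt(111) and 3/2 - (1/6)*sqrt(111); poles of order 1, moduli 3/2 + (1/6)*sqrt(111) and -3/2 + (1/6)*sqrt(111).
The radius of convergence is the smallest modulus among the singular points: -3/2 + (1/6)*sqrt(111).
The factor ρ**2 - 3*ρ - 5/6 splits as (ρ - a)(ρ - a') with a = 3/2 - (1/6)*sqrt(111), a' = 3/2 + (1/6)*sqrt(111). At the order-1 pole a set g(ρ) = (ρ - a)*f(ρ) = [29/15] / (ρ - a').
Simple pole: residue = g(a) at a = 3/2 - (1/6)*sqrt(111), which is -(29/555)*sqrt(111).
The factor ρ**2 - 3*ρ - 5/6 splits as (ρ - a)(ρ - a') with a = 3/2 + (1/6)*sqrt(111), a' = 3/2 - (1/6)*sqrt(111). At the order-1 pole a set g(ρ) = (ρ - a)*f(ρ) = [29/15] / (ρ - a').
Simple pole: residue = g(a) at a = 3/2 + (1/6)*sqrt(111), which is (29/555)*sqrt(111).
List the singular points by increasing real part (a conjugate pair: the negative imaginary part first).


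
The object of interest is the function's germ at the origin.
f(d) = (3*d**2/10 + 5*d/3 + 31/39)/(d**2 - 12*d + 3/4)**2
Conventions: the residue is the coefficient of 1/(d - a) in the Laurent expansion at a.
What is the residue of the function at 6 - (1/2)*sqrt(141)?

The factor d**2 - 12*d + 3/4 splits as (d - a)(d - a') with a = 6 - (1/2)*sqrt(141), a' = 6 + (1/2)*sqrt(141). At the order-2 pole a set g(d) = (d - a)^2*f(d) = [3*d**2/10 + 5*d/3 + 31/39] / (d - a')^2.
Order-2 pole: residue = g'(a); g'(6 - (1/2)*sqrt(141)) = (17191/15507180)*sqrt(141), so the residue is (17191/15507180)*sqrt(141).

The residue is (17191/15507180)*sqrt(141).


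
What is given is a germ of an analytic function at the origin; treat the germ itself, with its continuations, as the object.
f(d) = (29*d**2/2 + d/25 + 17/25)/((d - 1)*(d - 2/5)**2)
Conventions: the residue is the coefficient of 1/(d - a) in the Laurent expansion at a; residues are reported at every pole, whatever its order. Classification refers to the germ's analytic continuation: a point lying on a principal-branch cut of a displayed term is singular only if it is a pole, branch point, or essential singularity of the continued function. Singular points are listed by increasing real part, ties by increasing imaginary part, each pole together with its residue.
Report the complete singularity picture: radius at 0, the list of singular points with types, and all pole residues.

Radius of convergence at 0: 2/5.
At 2/5: a pole of order 2; residue -250/9.
At 1: a pole of order 1; residue 761/18.

Denominator factor (d - 2/5)^2: pole of order 2 at 2/5, modulus 2/5.
Denominator factor (d - 1): pole of order 1 at 1, modulus 1.
The radius of convergence is the smallest modulus among the singular points: 2/5.
At the order-2 pole 2/5 set g(d) = (d - (2/5))^2*f(d) = (29*d**2/2 + d/25 + 17/25)/(d - 1).
Order-2 pole: residue = g'(a); g'(2/5) = -250/9, so the residue is -250/9.
At the order-1 pole 1 set g(d) = (d - (1))*f(d) = (29*d**2/2 + d/25 + 17/25)/(d - 2/5)**2.
Simple pole: residue = g(a) at a = 1, which is 761/18.
List the singular points by increasing real part (a conjugate pair: the negative imaginary part first).


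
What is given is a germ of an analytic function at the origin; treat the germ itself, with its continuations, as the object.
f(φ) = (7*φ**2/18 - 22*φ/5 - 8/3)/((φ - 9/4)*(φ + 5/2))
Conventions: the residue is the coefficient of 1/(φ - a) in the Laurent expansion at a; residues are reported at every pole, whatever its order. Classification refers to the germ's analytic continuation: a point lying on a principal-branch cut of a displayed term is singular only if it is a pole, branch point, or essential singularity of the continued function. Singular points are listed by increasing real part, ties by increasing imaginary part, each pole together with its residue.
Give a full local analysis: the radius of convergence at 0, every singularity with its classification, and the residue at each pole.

Denominator factor (φ + 5/2): pole of order 1 at -5/2, modulus 5/2.
Denominator factor (φ - 9/4): pole of order 1 at 9/4, modulus 9/4.
The radius of convergence is the smallest modulus among the singular points: 9/4.
At the order-1 pole -5/2 set g(φ) = (φ - (-5/2))*f(φ) = (7*φ**2/18 - 22*φ/5 - 8/3)/(φ - 9/4).
Simple pole: residue = g(a) at a = -5/2, which is -775/342.
At the order-1 pole 9/4 set g(φ) = (φ - (9/4))*f(φ) = (7*φ**2/18 - 22*φ/5 - 8/3)/(φ + 5/2).
Simple pole: residue = g(a) at a = 9/4, which is -5087/2280.
List the singular points by increasing real part (a conjugate pair: the negative imaginary part first).

Radius of convergence at 0: 9/4.
At -5/2: a pole of order 1; residue -775/342.
At 9/4: a pole of order 1; residue -5087/2280.


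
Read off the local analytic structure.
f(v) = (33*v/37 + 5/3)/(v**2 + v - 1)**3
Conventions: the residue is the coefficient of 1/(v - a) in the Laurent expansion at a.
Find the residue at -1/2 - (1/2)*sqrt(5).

The residue is -(271/4625)*sqrt(5).

The factor v**2 + v - 1 splits as (v - a)(v - a') with a = -1/2 - (1/2)*sqrt(5), a' = -1/2 + (1/2)*sqrt(5). At the order-3 pole a set g(v) = (v - a)^3*f(v) = [33*v/37 + 5/3] / (v - a')^3.
Order-3 pole: residue = g''(a)/2; g''(-1/2 - (1/2)*sqrt(5)) = -(542/4625)*sqrt(5), so the residue is -(271/4625)*sqrt(5).


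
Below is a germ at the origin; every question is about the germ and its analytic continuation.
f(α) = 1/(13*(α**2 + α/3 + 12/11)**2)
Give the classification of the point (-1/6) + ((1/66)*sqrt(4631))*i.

The denominator factor α**2 + α/3 + 12/11 vanishes at (-1/6) + ((1/66)*sqrt(4631))*i and appears to the power 2; the numerator there equals 1/13, nonzero, and no other factor vanishes.
Hence a pole whose order is the multiplicity, 2.

The point is a pole of order 2.


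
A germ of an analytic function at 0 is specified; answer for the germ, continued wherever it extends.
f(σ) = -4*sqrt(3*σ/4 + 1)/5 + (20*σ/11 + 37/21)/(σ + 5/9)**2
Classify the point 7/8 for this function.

The point is a regular point.

Denominator factors: σ + 5/9 = 103/72 at σ = 7/8 — none vanishes.
Branch term sqrt(1 - σ/(-4/3)): argument at 7/8 is 53/32, nonzero, so 7/8 is not its branch point (a point on a principal cut is still regular for the continued germ).
So the germ continues analytically to 7/8.


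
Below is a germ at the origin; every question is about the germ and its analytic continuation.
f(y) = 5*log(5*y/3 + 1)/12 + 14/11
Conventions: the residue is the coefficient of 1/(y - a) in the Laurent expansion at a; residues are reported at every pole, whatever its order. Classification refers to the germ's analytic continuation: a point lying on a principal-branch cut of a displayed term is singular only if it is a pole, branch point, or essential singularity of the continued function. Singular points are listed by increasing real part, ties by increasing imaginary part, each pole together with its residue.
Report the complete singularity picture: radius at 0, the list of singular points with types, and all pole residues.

Radius of convergence at 0: 3/5.
At -3/5: a logarithmic branch point.

Branch term (5/12)*log(1 - y/(-3/5)): its argument vanishes at y = -3/5, a logarithmic branch point, modulus 3/5.
The radius of convergence is the smallest modulus among the singular points: 3/5.


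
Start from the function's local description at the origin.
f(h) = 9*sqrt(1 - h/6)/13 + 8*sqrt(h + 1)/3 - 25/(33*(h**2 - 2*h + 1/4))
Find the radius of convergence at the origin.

Denominator factor (h**2 - 2*h + 1/4): discriminant 3, real irrational roots 1 + (1/2)*sqrt(3) and 1 - (1/2)*sqrt(3); poles of order 1, moduli 1 + (1/2)*sqrt(3) and 1 - (1/2)*sqrt(3).
Branch term (8/3)*sqrt(1 - h/(-1)): its argument vanishes at h = -1, a square-root branch point, modulus 1.
Branch term (9/13)*sqrt(1 - h/(6)): its argument vanishes at h = 6, a square-root branch point, modulus 6.
The radius of convergence is the smallest modulus among the singular points: 1 - (1/2)*sqrt(3).

The radius of convergence is 1 - (1/2)*sqrt(3).


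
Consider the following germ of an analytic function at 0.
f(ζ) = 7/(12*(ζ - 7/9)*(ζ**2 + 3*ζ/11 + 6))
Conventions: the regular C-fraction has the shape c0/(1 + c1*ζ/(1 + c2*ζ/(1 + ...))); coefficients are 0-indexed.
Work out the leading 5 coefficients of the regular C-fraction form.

Taylor coefficients (expand at 0): a_0 = -1/8, a_1 = -191/1232, a_2 = -101743/569184, a_3 = -20310097/87654336, a_4 = -12199602013/40496303232.
c0 = a_0 = -1/8. Peel one level at a time: if S = 1 + c*ζ/S' with S'(0) = 1, then c is the ζ-coefficient of S and S' = c*ζ/(S - 1).
S_1 = c0/f = 1 + (-191/154)*ζ + (25/231)*ζ^2 + ...; c1 = -191/154.
S_2 = c1*ζ/(S_1 - 1) = 1 + (50/573)*ζ + (-54227/328329)*ζ^2 + ...; c2 = 50/573.
S_3 = c2*ζ/(S_2 - 1) = 1 + (54227/28650)*ζ + (9801/2500)*ζ^2 + ...; c3 = 54227/28650.
S_4 = c3*ζ/(S_3 - 1) = 1 + (-5615973/2711350)*ζ + ...; c4 = -5615973/2711350.

The regular C-fraction coefficients are [-1/8, -191/154, 50/573, 54227/28650, -5615973/2711350].


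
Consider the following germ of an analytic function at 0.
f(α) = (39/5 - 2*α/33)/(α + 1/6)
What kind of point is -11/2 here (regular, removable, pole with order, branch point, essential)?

The point is a regular point.

Denominator factors: α + 1/6 = -16/3 at α = -11/2 — none vanishes.
So the germ continues analytically to -11/2.


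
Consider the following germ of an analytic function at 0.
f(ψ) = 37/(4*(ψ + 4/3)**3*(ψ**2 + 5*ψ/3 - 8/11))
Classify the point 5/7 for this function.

The point is a regular point.

Denominator factors: ψ + 4/3 = 43/21 at ψ = 5/7; ψ**2 + 5*ψ/3 - 8/11 = 1574/1617 at ψ = 5/7 — none vanishes.
So the germ continues analytically to 5/7.


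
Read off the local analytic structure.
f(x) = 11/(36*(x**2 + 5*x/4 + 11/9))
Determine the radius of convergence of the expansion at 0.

The radius of convergence is (1/3)*sqrt(11).

Denominator factor (x**2 + 5*x/4 + 11/9): discriminant -479/144, complex-conjugate roots (-5/8) + ((1/24)*sqrt(479))*i and (-5/8) - ((1/24)*sqrt(479))*i; poles of order 1, moduli (1/3)*sqrt(11) and (1/3)*sqrt(11).
The radius of convergence is the smallest modulus among the singular points: (1/3)*sqrt(11).


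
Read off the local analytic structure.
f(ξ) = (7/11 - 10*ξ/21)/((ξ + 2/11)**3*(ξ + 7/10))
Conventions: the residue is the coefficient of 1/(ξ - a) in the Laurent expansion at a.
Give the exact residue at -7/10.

The residue is -3872000/555579.

At the order-1 pole -7/10 set g(ξ) = (ξ - (-7/10))*f(ξ) = (7/11 - 10*ξ/21)/(ξ + 2/11)**3.
Simple pole: residue = g(a) at a = -7/10, which is -3872000/555579.


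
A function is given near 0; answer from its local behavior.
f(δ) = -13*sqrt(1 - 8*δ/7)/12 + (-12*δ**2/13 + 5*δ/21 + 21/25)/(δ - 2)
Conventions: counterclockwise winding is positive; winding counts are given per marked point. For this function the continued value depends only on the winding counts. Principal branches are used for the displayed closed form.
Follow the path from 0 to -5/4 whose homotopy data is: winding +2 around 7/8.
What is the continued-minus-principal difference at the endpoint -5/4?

Continued minus principal equals 0.

The rational part is single-valued and drops out of the difference; each branch term changes only by its own monodromy.
(-13/12)*sqrt(1 - δ/(7/8)): winding +2 is even, the square root returns to the same sheet, contribution 0.
Summing the contributions at δ = -5/4 gives 0.


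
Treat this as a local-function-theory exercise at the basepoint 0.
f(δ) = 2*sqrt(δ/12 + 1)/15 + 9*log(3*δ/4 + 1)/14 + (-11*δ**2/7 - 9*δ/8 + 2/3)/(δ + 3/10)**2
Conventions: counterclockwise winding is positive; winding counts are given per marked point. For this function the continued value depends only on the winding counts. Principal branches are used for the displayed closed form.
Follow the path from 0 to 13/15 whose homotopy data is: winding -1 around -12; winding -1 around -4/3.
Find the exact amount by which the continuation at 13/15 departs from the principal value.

Continued minus principal equals (-(2/225)*sqrt(965)) - ((9/7)*pi)*i.

The rational part is single-valued and drops out of the difference; each branch term changes only by its own monodromy.
(9/14)*log(1 - δ/(-4/3)): each positive loop around -4/3 adds 2*pi*i to the log, so winding -1 contributes (9/14)*(-1)*2*pi*i = -(9/7)*pi*i.
(2/15)*sqrt(1 - δ/(-12)): winding -1 is odd, the square root flips sign, contributing -2*(2/15)*sqrt(1 - (13/15)/(-12)) = -2*(2/15)*sqrt(193/180) = -(2/225)*sqrt(965).
Summing the contributions at δ = 13/15 gives (-(2/225)*sqrt(965)) - ((9/7)*pi)*i.


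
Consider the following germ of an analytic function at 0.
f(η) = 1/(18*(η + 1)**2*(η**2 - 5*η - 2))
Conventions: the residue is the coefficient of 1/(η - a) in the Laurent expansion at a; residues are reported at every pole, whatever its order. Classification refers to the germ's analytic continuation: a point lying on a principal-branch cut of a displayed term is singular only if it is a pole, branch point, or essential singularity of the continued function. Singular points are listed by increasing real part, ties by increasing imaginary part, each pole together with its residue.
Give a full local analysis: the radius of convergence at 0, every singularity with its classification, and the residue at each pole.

Denominator factor (η**2 - 5*η - 2): discriminant 33, real irrational roots 5/2 + (1/2)*sqrt(33) and 5/2 - (1/2)*sqrt(33); poles of order 1, moduli 5/2 + (1/2)*sqrt(33) and -5/2 + (1/2)*sqrt(33).
Denominator factor (η + 1)^2: pole of order 2 at -1, modulus 1.
The radius of convergence is the smallest modulus among the singular points: -5/2 + (1/2)*sqrt(33).
At the order-2 pole -1 set g(η) = (η - (-1))^2*f(η) = 1/(18*(η**2 - 5*η - 2)).
Order-2 pole: residue = g'(a); g'(-1) = 7/288, so the residue is 7/288.
The factor η**2 - 5*η - 2 splits as (η - a)(η - a') with a = 5/2 - (1/2)*sqrt(33), a' = 5/2 + (1/2)*sqrt(33). At the order-1 pole a set g(η) = (η - a)*f(η) = [1/(18*(η + 1)**2)] / (η - a').
Simple pole: residue = g(a) at a = 5/2 - (1/2)*sqrt(33), which is -7/576 - (41/19008)*sqrt(33).
The factor η**2 - 5*η - 2 splits as (η - a)(η - a') with a = 5/2 + (1/2)*sqrt(33), a' = 5/2 - (1/2)*sqrt(33). At the order-1 pole a set g(η) = (η - a)*f(η) = [1/(18*(η + 1)**2)] / (η - a').
Simple pole: residue = g(a) at a = 5/2 + (1/2)*sqrt(33), which is -7/576 + (41/19008)*sqrt(33).
List the singular points by increasing real part (a conjugate pair: the negative imaginary part first).

Radius of convergence at 0: -5/2 + (1/2)*sqrt(33).
At -1: a pole of order 2; residue 7/288.
At 5/2 - (1/2)*sqrt(33): a pole of order 1; residue -7/576 - (41/19008)*sqrt(33).
At 5/2 + (1/2)*sqrt(33): a pole of order 1; residue -7/576 + (41/19008)*sqrt(33).


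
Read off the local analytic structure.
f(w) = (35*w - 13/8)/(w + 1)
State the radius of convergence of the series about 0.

Denominator factor (w + 1): pole of order 1 at -1, modulus 1.
The radius of convergence is the smallest modulus among the singular points: 1.

The radius of convergence is 1.


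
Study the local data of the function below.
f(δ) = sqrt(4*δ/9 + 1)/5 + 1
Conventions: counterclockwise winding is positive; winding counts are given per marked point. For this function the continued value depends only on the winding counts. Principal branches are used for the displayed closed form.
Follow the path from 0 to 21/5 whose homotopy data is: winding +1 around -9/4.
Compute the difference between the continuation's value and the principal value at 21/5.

Continued minus principal equals -(2/75)*sqrt(645).

The rational part is single-valued and drops out of the difference; each branch term changes only by its own monodromy.
(1/5)*sqrt(1 - δ/(-9/4)): winding +1 is odd, the square root flips sign, contributing -2*(1/5)*sqrt(1 - (21/5)/(-9/4)) = -2*(1/5)*sqrt(43/15) = -(2/75)*sqrt(645).
Summing the contributions at δ = 21/5 gives -(2/75)*sqrt(645).


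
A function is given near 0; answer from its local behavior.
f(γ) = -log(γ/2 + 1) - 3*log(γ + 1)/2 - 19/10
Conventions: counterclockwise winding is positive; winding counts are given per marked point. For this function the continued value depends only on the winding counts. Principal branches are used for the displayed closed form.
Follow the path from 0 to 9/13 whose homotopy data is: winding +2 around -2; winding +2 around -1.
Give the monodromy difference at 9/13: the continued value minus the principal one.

The rational part is single-valued and drops out of the difference; each branch term changes only by its own monodromy.
(-3/2)*log(1 - γ/(-1)): each positive loop around -1 adds 2*pi*i to the log, so winding +2 contributes (-3/2)*(2)*2*pi*i = -(6)*pi*i.
(-1)*log(1 - γ/(-2)): each positive loop around -2 adds 2*pi*i to the log, so winding +2 contributes (-1)*(2)*2*pi*i = -(4)*pi*i.
Summing the contributions at γ = 9/13 gives -(10)*pi*i.

Continued minus principal equals -(10)*pi*i.


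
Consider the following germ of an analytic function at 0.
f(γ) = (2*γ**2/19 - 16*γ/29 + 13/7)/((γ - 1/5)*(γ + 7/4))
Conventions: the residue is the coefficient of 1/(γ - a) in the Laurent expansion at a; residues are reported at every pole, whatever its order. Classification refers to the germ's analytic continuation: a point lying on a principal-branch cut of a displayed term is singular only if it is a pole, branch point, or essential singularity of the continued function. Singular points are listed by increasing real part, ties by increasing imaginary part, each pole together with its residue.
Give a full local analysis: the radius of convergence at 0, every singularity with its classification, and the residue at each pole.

Radius of convergence at 0: 1/5.
At -7/4: a pole of order 1; residue -485215/300846.
At 1/5: a pole of order 1; residue 675364/752115.

Denominator factor (γ - 1/5): pole of order 1 at 1/5, modulus 1/5.
Denominator factor (γ + 7/4): pole of order 1 at -7/4, modulus 7/4.
The radius of convergence is the smallest modulus among the singular points: 1/5.
At the order-1 pole -7/4 set g(γ) = (γ - (-7/4))*f(γ) = (2*γ**2/19 - 16*γ/29 + 13/7)/(γ - 1/5).
Simple pole: residue = g(a) at a = -7/4, which is -485215/300846.
At the order-1 pole 1/5 set g(γ) = (γ - (1/5))*f(γ) = (2*γ**2/19 - 16*γ/29 + 13/7)/(γ + 7/4).
Simple pole: residue = g(a) at a = 1/5, which is 675364/752115.
List the singular points by increasing real part (a conjugate pair: the negative imaginary part first).


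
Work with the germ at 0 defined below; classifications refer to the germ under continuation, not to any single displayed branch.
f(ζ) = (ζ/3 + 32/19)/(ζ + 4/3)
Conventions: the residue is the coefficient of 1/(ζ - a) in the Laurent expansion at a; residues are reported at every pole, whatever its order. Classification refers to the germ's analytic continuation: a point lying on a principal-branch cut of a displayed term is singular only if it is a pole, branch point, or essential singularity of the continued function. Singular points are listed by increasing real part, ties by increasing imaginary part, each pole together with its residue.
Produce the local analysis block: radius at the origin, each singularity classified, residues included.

Radius of convergence at 0: 4/3.
At -4/3: a pole of order 1; residue 212/171.

Denominator factor (ζ + 4/3): pole of order 1 at -4/3, modulus 4/3.
The radius of convergence is the smallest modulus among the singular points: 4/3.
At the order-1 pole -4/3 set g(ζ) = (ζ - (-4/3))*f(ζ) = ζ/3 + 32/19.
Simple pole: residue = g(a) at a = -4/3, which is 212/171.


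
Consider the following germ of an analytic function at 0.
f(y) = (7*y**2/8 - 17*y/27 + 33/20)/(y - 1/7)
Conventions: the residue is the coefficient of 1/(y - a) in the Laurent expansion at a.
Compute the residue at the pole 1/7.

The residue is 11929/7560.

At the order-1 pole 1/7 set g(y) = (y - (1/7))*f(y) = 7*y**2/8 - 17*y/27 + 33/20.
Simple pole: residue = g(a) at a = 1/7, which is 11929/7560.


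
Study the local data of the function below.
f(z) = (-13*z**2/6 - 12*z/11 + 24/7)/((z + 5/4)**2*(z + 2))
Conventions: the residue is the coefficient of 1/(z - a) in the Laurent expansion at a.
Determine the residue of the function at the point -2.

At the order-1 pole -2 set g(z) = (z - (-2))*f(z) = (-13*z**2/6 - 12*z/11 + 24/7)/(z + 5/4)**2.
Simple pole: residue = g(a) at a = -2, which is -11296/2079.

The residue is -11296/2079.


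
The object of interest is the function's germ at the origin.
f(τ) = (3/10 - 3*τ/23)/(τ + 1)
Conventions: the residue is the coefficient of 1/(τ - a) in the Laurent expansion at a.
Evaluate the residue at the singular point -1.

At the order-1 pole -1 set g(τ) = (τ - (-1))*f(τ) = 3/10 - 3*τ/23.
Simple pole: residue = g(a) at a = -1, which is 99/230.

The residue is 99/230.


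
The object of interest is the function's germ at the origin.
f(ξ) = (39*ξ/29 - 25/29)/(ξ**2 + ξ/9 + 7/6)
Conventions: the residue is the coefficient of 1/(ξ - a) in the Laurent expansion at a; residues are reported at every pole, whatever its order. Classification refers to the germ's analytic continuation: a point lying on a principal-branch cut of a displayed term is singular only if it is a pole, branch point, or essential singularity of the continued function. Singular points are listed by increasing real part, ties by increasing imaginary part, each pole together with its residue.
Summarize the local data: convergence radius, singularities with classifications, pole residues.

Radius of convergence at 0: (1/6)*sqrt(42).
At (-1/18) - ((1/18)*sqrt(377))*i: a pole of order 1; residue (39/58) - ((489/21866)*sqrt(377))*i.
At (-1/18) + ((1/18)*sqrt(377))*i: a pole of order 1; residue (39/58) + ((489/21866)*sqrt(377))*i.

Denominator factor (ξ**2 + ξ/9 + 7/6): discriminant -377/81, complex-conjugate roots (-1/18) + ((1/18)*sqrt(377))*i and (-1/18) - ((1/18)*sqrt(377))*i; poles of order 1, moduli (1/6)*sqrt(42) and (1/6)*sqrt(42).
The radius of convergence is the smallest modulus among the singular points: (1/6)*sqrt(42).
The factor ξ**2 + ξ/9 + 7/6 splits as (ξ - a)(ξ - a') with a = (-1/18) - ((1/18)*sqrt(377))*i, a' = (-1/18) + ((1/18)*sqrt(377))*i. At the order-1 pole a set g(ξ) = (ξ - a)*f(ξ) = [39*ξ/29 - 25/29] / (ξ - a').
Simple pole: residue = g(a) at a = (-1/18) - ((1/18)*sqrt(377))*i, which is (39/58) - ((489/21866)*sqrt(377))*i.
The factor ξ**2 + ξ/9 + 7/6 splits as (ξ - a)(ξ - a') with a = (-1/18) + ((1/18)*sqrt(377))*i, a' = (-1/18) - ((1/18)*sqrt(377))*i. At the order-1 pole a set g(ξ) = (ξ - a)*f(ξ) = [39*ξ/29 - 25/29] / (ξ - a').
Simple pole: residue = g(a) at a = (-1/18) + ((1/18)*sqrt(377))*i, which is (39/58) + ((489/21866)*sqrt(377))*i.
List the singular points by increasing real part (a conjugate pair: the negative imaginary part first).


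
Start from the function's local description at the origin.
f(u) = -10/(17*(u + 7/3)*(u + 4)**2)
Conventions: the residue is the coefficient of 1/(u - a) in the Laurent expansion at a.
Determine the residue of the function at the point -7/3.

The residue is -18/85.

At the order-1 pole -7/3 set g(u) = (u - (-7/3))*f(u) = -10/(17*(u + 4)**2).
Simple pole: residue = g(a) at a = -7/3, which is -18/85.


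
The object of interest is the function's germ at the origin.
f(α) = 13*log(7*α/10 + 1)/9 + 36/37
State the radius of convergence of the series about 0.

The radius of convergence is 10/7.

Branch term (13/9)*log(1 - α/(-10/7)): its argument vanishes at α = -10/7, a logarithmic branch point, modulus 10/7.
The radius of convergence is the smallest modulus among the singular points: 10/7.


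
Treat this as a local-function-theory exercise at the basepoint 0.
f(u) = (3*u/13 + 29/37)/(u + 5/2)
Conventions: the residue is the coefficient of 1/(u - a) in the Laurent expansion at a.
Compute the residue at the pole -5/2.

The residue is 199/962.

At the order-1 pole -5/2 set g(u) = (u - (-5/2))*f(u) = 3*u/13 + 29/37.
Simple pole: residue = g(a) at a = -5/2, which is 199/962.


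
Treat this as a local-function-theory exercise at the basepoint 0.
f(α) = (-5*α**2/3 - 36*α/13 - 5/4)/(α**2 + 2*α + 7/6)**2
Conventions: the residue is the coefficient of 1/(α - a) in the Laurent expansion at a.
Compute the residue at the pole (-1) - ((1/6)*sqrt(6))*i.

The residue is -((199/312)*sqrt(6))*i.

The factor α**2 + 2*α + 7/6 splits as (α - a)(α - a') with a = (-1) - ((1/6)*sqrt(6))*i, a' = (-1) + ((1/6)*sqrt(6))*i. At the order-2 pole a set g(α) = (α - a)^2*f(α) = [-5*α**2/3 - 36*α/13 - 5/4] / (α - a')^2.
Order-2 pole: residue = g'(a); g'((-1) - ((1/6)*sqrt(6))*i) = -((199/312)*sqrt(6))*i, so the residue is -((199/312)*sqrt(6))*i.


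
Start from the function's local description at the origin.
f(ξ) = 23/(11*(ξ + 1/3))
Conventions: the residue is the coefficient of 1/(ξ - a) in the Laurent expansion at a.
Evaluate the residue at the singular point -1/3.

The residue is 23/11.

At the order-1 pole -1/3 set g(ξ) = (ξ - (-1/3))*f(ξ) = 23/11.
Simple pole: residue = g(a) at a = -1/3, which is 23/11.


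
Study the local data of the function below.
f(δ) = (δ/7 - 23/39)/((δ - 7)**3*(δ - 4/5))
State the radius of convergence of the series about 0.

Denominator factor (δ - 4/5): pole of order 1 at 4/5, modulus 4/5.
Denominator factor (δ - 7)^3: pole of order 3 at 7, modulus 7.
The radius of convergence is the smallest modulus among the singular points: 4/5.

The radius of convergence is 4/5.


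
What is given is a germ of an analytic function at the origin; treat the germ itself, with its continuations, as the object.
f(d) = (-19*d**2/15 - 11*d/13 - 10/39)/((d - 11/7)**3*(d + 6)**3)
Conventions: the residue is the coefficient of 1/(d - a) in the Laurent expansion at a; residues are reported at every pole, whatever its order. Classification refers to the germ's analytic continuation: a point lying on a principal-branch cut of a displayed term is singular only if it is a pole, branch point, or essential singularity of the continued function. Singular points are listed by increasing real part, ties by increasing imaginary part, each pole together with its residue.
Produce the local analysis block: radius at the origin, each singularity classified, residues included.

Denominator factor (d + 6)^3: pole of order 3 at -6, modulus 6.
Denominator factor (d - 11/7)^3: pole of order 3 at 11/7, modulus 11/7.
The radius of convergence is the smallest modulus among the singular points: 11/7.
At the order-3 pole -6 set g(d) = (d - (-6))^3*f(d) = (-19*d**2/15 - 11*d/13 - 10/39)/(d - 11/7)**3.
Order-3 pole: residue = g''(a)/2; g''(-6) = -57333136/81548121135, so the residue is -28666568/81548121135.
At the order-3 pole 11/7 set g(d) = (d - (11/7))^3*f(d) = (-19*d**2/15 - 11*d/13 - 10/39)/(d + 6)**3.
Order-3 pole: residue = g''(a)/2; g''(11/7) = 57333136/81548121135, so the residue is 28666568/81548121135.
List the singular points by increasing real part (a conjugate pair: the negative imaginary part first).

Radius of convergence at 0: 11/7.
At -6: a pole of order 3; residue -28666568/81548121135.
At 11/7: a pole of order 3; residue 28666568/81548121135.


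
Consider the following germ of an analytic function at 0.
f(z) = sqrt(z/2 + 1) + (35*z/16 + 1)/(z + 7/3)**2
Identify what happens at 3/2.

The point is a regular point.

Denominator factors: z + 7/3 = 23/6 at z = 3/2 — none vanishes.
Branch term sqrt(1 - z/(-2)): argument at 3/2 is 7/4, nonzero, so 3/2 is not its branch point (a point on a principal cut is still regular for the continued germ).
So the germ continues analytically to 3/2.


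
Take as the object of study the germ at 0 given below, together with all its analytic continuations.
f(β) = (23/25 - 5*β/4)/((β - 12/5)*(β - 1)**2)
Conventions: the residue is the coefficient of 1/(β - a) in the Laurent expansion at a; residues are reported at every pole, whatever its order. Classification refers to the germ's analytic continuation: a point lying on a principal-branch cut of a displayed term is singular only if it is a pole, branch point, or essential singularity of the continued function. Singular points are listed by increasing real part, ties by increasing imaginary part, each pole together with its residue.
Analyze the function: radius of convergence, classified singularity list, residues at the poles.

Radius of convergence at 0: 1.
At 1: a pole of order 2; residue 52/49.
At 12/5: a pole of order 1; residue -52/49.

Denominator factor (β - 12/5): pole of order 1 at 12/5, modulus 12/5.
Denominator factor (β - 1)^2: pole of order 2 at 1, modulus 1.
The radius of convergence is the smallest modulus among the singular points: 1.
At the order-2 pole 1 set g(β) = (β - (1))^2*f(β) = (23/25 - 5*β/4)/(β - 12/5).
Order-2 pole: residue = g'(a); g'(1) = 52/49, so the residue is 52/49.
At the order-1 pole 12/5 set g(β) = (β - (12/5))*f(β) = (23/25 - 5*β/4)/(β - 1)**2.
Simple pole: residue = g(a) at a = 12/5, which is -52/49.
List the singular points by increasing real part (a conjugate pair: the negative imaginary part first).


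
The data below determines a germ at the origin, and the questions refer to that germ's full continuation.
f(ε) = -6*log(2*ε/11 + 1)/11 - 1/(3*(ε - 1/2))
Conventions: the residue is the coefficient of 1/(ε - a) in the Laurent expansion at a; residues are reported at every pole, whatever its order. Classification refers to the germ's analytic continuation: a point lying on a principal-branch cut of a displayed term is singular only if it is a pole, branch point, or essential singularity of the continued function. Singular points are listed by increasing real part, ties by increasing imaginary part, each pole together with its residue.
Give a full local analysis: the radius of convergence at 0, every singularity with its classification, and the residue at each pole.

Radius of convergence at 0: 1/2.
At -11/2: a logarithmic branch point.
At 1/2: a pole of order 1; residue -1/3.

Denominator factor (ε - 1/2): pole of order 1 at 1/2, modulus 1/2.
Branch term (-6/11)*log(1 - ε/(-11/2)): its argument vanishes at ε = -11/2, a logarithmic branch point, modulus 11/2.
The radius of convergence is the smallest modulus among the singular points: 1/2.
The branch term is analytic at 1/2 and contributes nothing to the residue; only the rational part matters.
At the order-1 pole 1/2 set g(ε) = (ε - (1/2))*(rational part) = -1/3.
Simple pole: residue = g(a) at a = 1/2, which is -1/3.
List the singular points by increasing real part (a conjugate pair: the negative imaginary part first).


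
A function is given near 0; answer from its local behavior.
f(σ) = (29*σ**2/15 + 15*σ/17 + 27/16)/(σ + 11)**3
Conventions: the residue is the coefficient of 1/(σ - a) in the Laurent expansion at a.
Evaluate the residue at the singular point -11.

At the order-3 pole -11 set g(σ) = (σ - (-11))^3*f(σ) = 29*σ**2/15 + 15*σ/17 + 27/16.
Order-3 pole: residue = g''(a)/2; g''(-11) = 58/15, so the residue is 29/15.

The residue is 29/15.


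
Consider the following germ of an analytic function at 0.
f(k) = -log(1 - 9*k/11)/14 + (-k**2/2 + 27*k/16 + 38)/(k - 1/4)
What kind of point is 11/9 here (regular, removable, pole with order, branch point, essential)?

The point is a logarithmic branch point.

The term (-1/14)*log(1 - k/(11/9)) has argument 1 - 11/9/(11/9) = 0 at 11/9: a logarithmic (infinitely-sheeted) branch point; the remaining terms are analytic or single-valued there.


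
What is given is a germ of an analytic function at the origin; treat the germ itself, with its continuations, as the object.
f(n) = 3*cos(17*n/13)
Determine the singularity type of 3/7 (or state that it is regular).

There is no denominator, hence no pole anywhere.
The factor cos(17*n/13) is entire.
So the germ continues analytically to 3/7.

The point is a regular point.


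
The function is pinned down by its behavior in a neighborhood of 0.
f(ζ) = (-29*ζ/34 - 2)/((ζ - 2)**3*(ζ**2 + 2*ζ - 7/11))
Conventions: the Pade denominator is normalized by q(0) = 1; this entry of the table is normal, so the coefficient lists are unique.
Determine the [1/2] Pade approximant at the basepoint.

The Pade approximant has numerator coefficients [-11/28, -65544347/373147824]; denominator coefficients [1, -12682121/2743734, 20787635/5487468].

Taylor coefficients needed (expand at 0): a_0 = -11/28, a_1 = -26543/13328, a_2 = -1439933/186592, a_3 = -36735809/1306144.
Write the denominator as Q(ζ) = 1 + q1*ζ + q2*ζ^2. Requiring Q*f - P = O(ζ^4) with deg P <= 1 kills the coefficients of ζ^2..ζ^3 in Q*f:
  ζ^2: a_2 + q1*a_1 + q2*a_0 = 0, i.e. -1439933/186592 + (-26543/13328)*q1 + (-11/28)*q2 = 0.
  ζ^3: a_3 + q1*a_2 + q2*a_1 = 0, i.e. -36735809/1306144 + (-1439933/186592)*q1 + (-26543/13328)*q2 = 0.
Solving this linear system: q1 = -12682121/2743734, q2 = 20787635/5487468.
The numerator is Q*f truncated at degree 1: P0 = a_0 = -11/28; P1 = a_1 + q1*a_0 = -65544347/373147824.


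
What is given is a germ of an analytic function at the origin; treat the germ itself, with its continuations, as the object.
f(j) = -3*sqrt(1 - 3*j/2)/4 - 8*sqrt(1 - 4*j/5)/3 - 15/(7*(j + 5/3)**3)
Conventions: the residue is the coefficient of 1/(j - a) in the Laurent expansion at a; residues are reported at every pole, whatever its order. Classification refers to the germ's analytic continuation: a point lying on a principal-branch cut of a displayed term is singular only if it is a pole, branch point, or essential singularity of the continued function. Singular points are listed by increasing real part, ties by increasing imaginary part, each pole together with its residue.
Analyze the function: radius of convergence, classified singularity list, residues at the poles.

Radius of convergence at 0: 2/3.
At -5/3: a pole of order 3; residue 0.
At 2/3: an algebraic (square-root) branch point.
At 5/4: an algebraic (square-root) branch point.

Denominator factor (j + 5/3)^3: pole of order 3 at -5/3, modulus 5/3.
Branch term (-8/3)*sqrt(1 - j/(5/4)): its argument vanishes at j = 5/4, a square-root branch point, modulus 5/4.
Branch term (-3/4)*sqrt(1 - j/(2/3)): its argument vanishes at j = 2/3, a square-root branch point, modulus 2/3.
The radius of convergence is the smallest modulus among the singular points: 2/3.
The branch terms are analytic at -5/3 and contribute nothing to the residue; only the rational part matters.
At the order-3 pole -5/3 set g(j) = (j - (-5/3))^3*(rational part) = -15/7.
Order-3 pole: residue = g''(a)/2; g''(-5/3) = 0, so the residue is 0.
List the singular points by increasing real part (a conjugate pair: the negative imaginary part first).
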